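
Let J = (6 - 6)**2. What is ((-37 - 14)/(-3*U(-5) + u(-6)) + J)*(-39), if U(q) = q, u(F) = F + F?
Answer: 663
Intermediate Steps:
u(F) = 2*F
J = 0 (J = 0**2 = 0)
((-37 - 14)/(-3*U(-5) + u(-6)) + J)*(-39) = ((-37 - 14)/(-3*(-5) + 2*(-6)) + 0)*(-39) = (-51/(15 - 12) + 0)*(-39) = (-51/3 + 0)*(-39) = (-51*1/3 + 0)*(-39) = (-17 + 0)*(-39) = -17*(-39) = 663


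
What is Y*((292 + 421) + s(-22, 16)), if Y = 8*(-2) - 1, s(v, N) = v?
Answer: -11747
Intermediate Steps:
Y = -17 (Y = -16 - 1 = -17)
Y*((292 + 421) + s(-22, 16)) = -17*((292 + 421) - 22) = -17*(713 - 22) = -17*691 = -11747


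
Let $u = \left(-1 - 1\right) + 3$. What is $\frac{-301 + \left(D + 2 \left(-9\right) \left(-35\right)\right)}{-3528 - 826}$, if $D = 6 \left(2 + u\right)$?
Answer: $- \frac{347}{4354} \approx -0.079697$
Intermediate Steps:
$u = 1$ ($u = -2 + 3 = 1$)
$D = 18$ ($D = 6 \left(2 + 1\right) = 6 \cdot 3 = 18$)
$\frac{-301 + \left(D + 2 \left(-9\right) \left(-35\right)\right)}{-3528 - 826} = \frac{-301 + \left(18 + 2 \left(-9\right) \left(-35\right)\right)}{-3528 - 826} = \frac{-301 + \left(18 - -630\right)}{-4354} = \left(-301 + \left(18 + 630\right)\right) \left(- \frac{1}{4354}\right) = \left(-301 + 648\right) \left(- \frac{1}{4354}\right) = 347 \left(- \frac{1}{4354}\right) = - \frac{347}{4354}$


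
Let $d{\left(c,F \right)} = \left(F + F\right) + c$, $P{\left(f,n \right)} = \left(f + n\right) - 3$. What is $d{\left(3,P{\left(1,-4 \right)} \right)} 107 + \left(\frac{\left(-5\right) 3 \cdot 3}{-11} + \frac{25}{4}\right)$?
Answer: $- \frac{41917}{44} \approx -952.66$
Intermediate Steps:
$P{\left(f,n \right)} = -3 + f + n$
$d{\left(c,F \right)} = c + 2 F$ ($d{\left(c,F \right)} = 2 F + c = c + 2 F$)
$d{\left(3,P{\left(1,-4 \right)} \right)} 107 + \left(\frac{\left(-5\right) 3 \cdot 3}{-11} + \frac{25}{4}\right) = \left(3 + 2 \left(-3 + 1 - 4\right)\right) 107 + \left(\frac{\left(-5\right) 3 \cdot 3}{-11} + \frac{25}{4}\right) = \left(3 + 2 \left(-6\right)\right) 107 + \left(\left(-15\right) 3 \left(- \frac{1}{11}\right) + 25 \cdot \frac{1}{4}\right) = \left(3 - 12\right) 107 + \left(\left(-45\right) \left(- \frac{1}{11}\right) + \frac{25}{4}\right) = \left(-9\right) 107 + \left(\frac{45}{11} + \frac{25}{4}\right) = -963 + \frac{455}{44} = - \frac{41917}{44}$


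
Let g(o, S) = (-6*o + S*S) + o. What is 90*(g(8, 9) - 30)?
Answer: 990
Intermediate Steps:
g(o, S) = S² - 5*o (g(o, S) = (-6*o + S²) + o = (S² - 6*o) + o = S² - 5*o)
90*(g(8, 9) - 30) = 90*((9² - 5*8) - 30) = 90*((81 - 40) - 30) = 90*(41 - 30) = 90*11 = 990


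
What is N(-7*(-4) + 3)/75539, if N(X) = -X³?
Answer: -29791/75539 ≈ -0.39438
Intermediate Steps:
N(-7*(-4) + 3)/75539 = -(-7*(-4) + 3)³/75539 = -(28 + 3)³*(1/75539) = -1*31³*(1/75539) = -1*29791*(1/75539) = -29791*1/75539 = -29791/75539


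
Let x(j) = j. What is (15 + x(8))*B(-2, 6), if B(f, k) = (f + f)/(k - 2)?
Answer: -23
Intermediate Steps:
B(f, k) = 2*f/(-2 + k) (B(f, k) = (2*f)/(-2 + k) = 2*f/(-2 + k))
(15 + x(8))*B(-2, 6) = (15 + 8)*(2*(-2)/(-2 + 6)) = 23*(2*(-2)/4) = 23*(2*(-2)*(1/4)) = 23*(-1) = -23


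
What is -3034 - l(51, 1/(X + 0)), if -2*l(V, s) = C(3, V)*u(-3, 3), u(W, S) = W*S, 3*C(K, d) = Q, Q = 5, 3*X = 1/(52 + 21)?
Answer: -6083/2 ≈ -3041.5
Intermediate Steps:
X = 1/219 (X = 1/(3*(52 + 21)) = (1/3)/73 = (1/3)*(1/73) = 1/219 ≈ 0.0045662)
C(K, d) = 5/3 (C(K, d) = (1/3)*5 = 5/3)
u(W, S) = S*W
l(V, s) = 15/2 (l(V, s) = -5*3*(-3)/6 = -5*(-9)/6 = -1/2*(-15) = 15/2)
-3034 - l(51, 1/(X + 0)) = -3034 - 1*15/2 = -3034 - 15/2 = -6083/2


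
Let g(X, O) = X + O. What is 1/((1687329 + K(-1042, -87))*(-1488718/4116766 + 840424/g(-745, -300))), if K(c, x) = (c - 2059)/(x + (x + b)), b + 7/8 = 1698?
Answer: -26210059713475/35583171118829816997179 ≈ -7.3659e-10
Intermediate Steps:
b = 13577/8 (b = -7/8 + 1698 = 13577/8 ≈ 1697.1)
g(X, O) = O + X
K(c, x) = (-2059 + c)/(13577/8 + 2*x) (K(c, x) = (c - 2059)/(x + (x + 13577/8)) = (-2059 + c)/(x + (13577/8 + x)) = (-2059 + c)/(13577/8 + 2*x))
1/((1687329 + K(-1042, -87))*(-1488718/4116766 + 840424/g(-745, -300))) = 1/((1687329 + 8*(-2059 - 1042)/(13577 + 16*(-87)))*(-1488718/4116766 + 840424/(-300 - 745))) = 1/((1687329 + 8*(-3101)/(13577 - 1392))*(-1488718*1/4116766 + 840424/(-1045))) = 1/((1687329 + 8*(-3101)/12185)*(-744359/2058383 + 840424*(-1/1045))) = 1/((1687329 + 8*(1/12185)*(-3101))*(-744359/2058383 - 840424/1045)) = 1/((1687329 - 24808/12185)*(-1730692329547/2151010235)) = -2151010235/1730692329547/(20560079057/12185) = (12185/20560079057)*(-2151010235/1730692329547) = -26210059713475/35583171118829816997179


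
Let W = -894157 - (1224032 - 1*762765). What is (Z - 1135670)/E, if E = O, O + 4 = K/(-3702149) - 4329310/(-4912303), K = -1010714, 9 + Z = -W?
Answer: -363299966437668865/4704693314096 ≈ -77221.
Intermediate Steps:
W = -1355424 (W = -894157 - (1224032 - 762765) = -894157 - 1*461267 = -894157 - 461267 = -1355424)
Z = 1355415 (Z = -9 - 1*(-1355424) = -9 + 1355424 = 1355415)
O = -4704693314096/1653279785377 (O = -4 + (-1010714/(-3702149) - 4329310/(-4912303)) = -4 + (-1010714*(-1/3702149) - 4329310*(-1/4912303)) = -4 + (1010714/3702149 + 4329310/4912303) = -4 + 1908425827412/1653279785377 = -4704693314096/1653279785377 ≈ -2.8457)
E = -4704693314096/1653279785377 ≈ -2.8457
(Z - 1135670)/E = (1355415 - 1135670)/(-4704693314096/1653279785377) = 219745*(-1653279785377/4704693314096) = -363299966437668865/4704693314096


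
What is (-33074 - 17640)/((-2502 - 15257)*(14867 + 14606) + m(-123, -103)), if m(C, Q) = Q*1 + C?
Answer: 50714/523411233 ≈ 9.6891e-5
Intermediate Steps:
m(C, Q) = C + Q (m(C, Q) = Q + C = C + Q)
(-33074 - 17640)/((-2502 - 15257)*(14867 + 14606) + m(-123, -103)) = (-33074 - 17640)/((-2502 - 15257)*(14867 + 14606) + (-123 - 103)) = -50714/(-17759*29473 - 226) = -50714/(-523411007 - 226) = -50714/(-523411233) = -50714*(-1/523411233) = 50714/523411233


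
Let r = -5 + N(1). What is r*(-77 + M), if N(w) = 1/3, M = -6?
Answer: 1162/3 ≈ 387.33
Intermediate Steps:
N(w) = ⅓
r = -14/3 (r = -5 + ⅓ = -14/3 ≈ -4.6667)
r*(-77 + M) = -14*(-77 - 6)/3 = -14/3*(-83) = 1162/3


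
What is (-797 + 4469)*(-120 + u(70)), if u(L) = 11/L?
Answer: -15402204/35 ≈ -4.4006e+5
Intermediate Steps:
(-797 + 4469)*(-120 + u(70)) = (-797 + 4469)*(-120 + 11/70) = 3672*(-120 + 11*(1/70)) = 3672*(-120 + 11/70) = 3672*(-8389/70) = -15402204/35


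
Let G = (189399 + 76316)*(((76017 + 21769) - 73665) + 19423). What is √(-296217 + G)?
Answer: √11569997743 ≈ 1.0756e+5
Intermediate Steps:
G = 11570293960 (G = 265715*((97786 - 73665) + 19423) = 265715*(24121 + 19423) = 265715*43544 = 11570293960)
√(-296217 + G) = √(-296217 + 11570293960) = √11569997743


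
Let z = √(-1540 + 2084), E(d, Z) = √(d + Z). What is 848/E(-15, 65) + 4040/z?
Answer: 424*√2/5 + 505*√34/17 ≈ 293.14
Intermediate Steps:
E(d, Z) = √(Z + d)
z = 4*√34 (z = √544 = 4*√34 ≈ 23.324)
848/E(-15, 65) + 4040/z = 848/(√(65 - 15)) + 4040/((4*√34)) = 848/(√50) + 4040*(√34/136) = 848/((5*√2)) + 505*√34/17 = 848*(√2/10) + 505*√34/17 = 424*√2/5 + 505*√34/17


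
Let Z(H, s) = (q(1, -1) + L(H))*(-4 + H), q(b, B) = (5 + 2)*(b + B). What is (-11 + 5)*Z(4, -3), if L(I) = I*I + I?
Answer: 0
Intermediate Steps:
L(I) = I + I**2 (L(I) = I**2 + I = I + I**2)
q(b, B) = 7*B + 7*b (q(b, B) = 7*(B + b) = 7*B + 7*b)
Z(H, s) = H*(1 + H)*(-4 + H) (Z(H, s) = ((7*(-1) + 7*1) + H*(1 + H))*(-4 + H) = ((-7 + 7) + H*(1 + H))*(-4 + H) = (0 + H*(1 + H))*(-4 + H) = (H*(1 + H))*(-4 + H) = H*(1 + H)*(-4 + H))
(-11 + 5)*Z(4, -3) = (-11 + 5)*(4*(1 + 4)*(-4 + 4)) = -24*5*0 = -6*0 = 0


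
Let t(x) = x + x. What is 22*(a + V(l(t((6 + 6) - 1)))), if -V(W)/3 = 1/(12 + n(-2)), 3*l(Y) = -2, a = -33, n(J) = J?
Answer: -3663/5 ≈ -732.60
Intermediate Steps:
t(x) = 2*x
l(Y) = -2/3 (l(Y) = (1/3)*(-2) = -2/3)
V(W) = -3/10 (V(W) = -3/(12 - 2) = -3/10)
22*(a + V(l(t((6 + 6) - 1)))) = 22*(-33 - 3/10) = 22*(-333/10) = -3663/5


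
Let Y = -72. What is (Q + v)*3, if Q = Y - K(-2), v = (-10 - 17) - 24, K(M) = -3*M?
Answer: -387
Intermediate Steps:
v = -51 (v = -27 - 24 = -51)
Q = -78 (Q = -72 - (-3)*(-2) = -72 - 1*6 = -72 - 6 = -78)
(Q + v)*3 = (-78 - 51)*3 = -129*3 = -387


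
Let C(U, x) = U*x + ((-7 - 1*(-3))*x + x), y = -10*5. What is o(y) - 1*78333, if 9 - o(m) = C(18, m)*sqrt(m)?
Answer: -78324 + 3750*I*sqrt(2) ≈ -78324.0 + 5303.3*I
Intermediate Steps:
y = -50
C(U, x) = -3*x + U*x (C(U, x) = U*x + ((-7 + 3)*x + x) = U*x + (-4*x + x) = U*x - 3*x = -3*x + U*x)
o(m) = 9 - 15*m**(3/2) (o(m) = 9 - m*(-3 + 18)*sqrt(m) = 9 - m*15*sqrt(m) = 9 - 15*m*sqrt(m) = 9 - 15*m**(3/2))
o(y) - 1*78333 = (9 - (-3750)*I*sqrt(2)) - 1*78333 = (9 - (-3750)*I*sqrt(2)) - 78333 = (9 + 3750*I*sqrt(2)) - 78333 = -78324 + 3750*I*sqrt(2)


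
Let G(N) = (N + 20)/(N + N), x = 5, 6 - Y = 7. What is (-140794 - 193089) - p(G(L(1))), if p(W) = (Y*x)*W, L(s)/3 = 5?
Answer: -2003263/6 ≈ -3.3388e+5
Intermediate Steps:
Y = -1 (Y = 6 - 1*7 = 6 - 7 = -1)
L(s) = 15 (L(s) = 3*5 = 15)
G(N) = (20 + N)/(2*N) (G(N) = (20 + N)/((2*N)) = (20 + N)*(1/(2*N)) = (20 + N)/(2*N))
p(W) = -5*W (p(W) = (-1*5)*W = -5*W)
(-140794 - 193089) - p(G(L(1))) = (-140794 - 193089) - (-5)*(1/2)*(20 + 15)/15 = -333883 - (-5)*(1/2)*(1/15)*35 = -333883 - (-5)*7/6 = -333883 - 1*(-35/6) = -333883 + 35/6 = -2003263/6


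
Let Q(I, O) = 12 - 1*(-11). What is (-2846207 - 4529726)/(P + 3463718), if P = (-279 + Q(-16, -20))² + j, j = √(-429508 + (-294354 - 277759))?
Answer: -26031541043982/12455634798137 + 7375933*I*√1001621/12455634798137 ≈ -2.0899 + 0.00059266*I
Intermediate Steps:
Q(I, O) = 23 (Q(I, O) = 12 + 11 = 23)
j = I*√1001621 (j = √(-429508 - 572113) = √(-1001621) = I*√1001621 ≈ 1000.8*I)
P = 65536 + I*√1001621 (P = (-279 + 23)² + I*√1001621 = (-256)² + I*√1001621 = 65536 + I*√1001621 ≈ 65536.0 + 1000.8*I)
(-2846207 - 4529726)/(P + 3463718) = (-2846207 - 4529726)/((65536 + I*√1001621) + 3463718) = -7375933/(3529254 + I*√1001621)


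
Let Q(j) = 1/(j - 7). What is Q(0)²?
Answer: 1/49 ≈ 0.020408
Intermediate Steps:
Q(j) = 1/(-7 + j)
Q(0)² = (1/(-7 + 0))² = (1/(-7))² = (-⅐)² = 1/49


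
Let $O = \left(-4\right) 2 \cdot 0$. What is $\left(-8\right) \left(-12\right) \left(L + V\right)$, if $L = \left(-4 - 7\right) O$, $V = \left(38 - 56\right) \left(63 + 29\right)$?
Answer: $-158976$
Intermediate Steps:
$V = -1656$ ($V = \left(-18\right) 92 = -1656$)
$O = 0$ ($O = \left(-8\right) 0 = 0$)
$L = 0$ ($L = \left(-4 - 7\right) 0 = \left(-11\right) 0 = 0$)
$\left(-8\right) \left(-12\right) \left(L + V\right) = \left(-8\right) \left(-12\right) \left(0 - 1656\right) = 96 \left(-1656\right) = -158976$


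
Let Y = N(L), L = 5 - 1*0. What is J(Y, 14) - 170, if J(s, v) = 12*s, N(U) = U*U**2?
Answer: 1330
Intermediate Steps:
L = 5 (L = 5 + 0 = 5)
N(U) = U**3
Y = 125 (Y = 5**3 = 125)
J(Y, 14) - 170 = 12*125 - 170 = 1500 - 170 = 1330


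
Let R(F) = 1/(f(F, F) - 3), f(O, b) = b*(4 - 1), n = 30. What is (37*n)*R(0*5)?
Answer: -370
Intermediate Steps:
f(O, b) = 3*b (f(O, b) = b*3 = 3*b)
R(F) = 1/(-3 + 3*F) (R(F) = 1/(3*F - 3) = 1/(-3 + 3*F))
(37*n)*R(0*5) = (37*30)*(1/(3*(-1 + 0*5))) = 1110*(1/(3*(-1 + 0))) = 1110*((⅓)/(-1)) = 1110*((⅓)*(-1)) = 1110*(-⅓) = -370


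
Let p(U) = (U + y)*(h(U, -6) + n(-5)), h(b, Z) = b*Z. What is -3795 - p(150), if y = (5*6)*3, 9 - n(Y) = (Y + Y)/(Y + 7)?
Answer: 208845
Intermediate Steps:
h(b, Z) = Z*b
n(Y) = 9 - 2*Y/(7 + Y) (n(Y) = 9 - (Y + Y)/(Y + 7) = 9 - 2*Y/(7 + Y))
y = 90 (y = 30*3 = 90)
p(U) = (14 - 6*U)*(90 + U) (p(U) = (U + 90)*(-6*U + 7*(9 - 5)/(7 - 5)) = (90 + U)*(-6*U + 7*4/2) = (90 + U)*(-6*U + 7*(1/2)*4) = (90 + U)*(-6*U + 14) = (90 + U)*(14 - 6*U) = (14 - 6*U)*(90 + U))
-3795 - p(150) = -3795 - (1260 - 526*150 - 6*150**2) = -3795 - (1260 - 78900 - 6*22500) = -3795 - (1260 - 78900 - 135000) = -3795 - 1*(-212640) = -3795 + 212640 = 208845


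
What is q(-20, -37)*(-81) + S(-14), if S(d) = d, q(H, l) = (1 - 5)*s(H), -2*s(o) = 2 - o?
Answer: -3578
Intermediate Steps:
s(o) = -1 + o/2 (s(o) = -(2 - o)/2 = -1 + o/2)
q(H, l) = 4 - 2*H (q(H, l) = (1 - 5)*(-1 + H/2) = -4*(-1 + H/2) = 4 - 2*H)
q(-20, -37)*(-81) + S(-14) = (4 - 2*(-20))*(-81) - 14 = (4 + 40)*(-81) - 14 = 44*(-81) - 14 = -3564 - 14 = -3578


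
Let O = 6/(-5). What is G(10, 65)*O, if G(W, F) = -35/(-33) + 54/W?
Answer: -2132/275 ≈ -7.7527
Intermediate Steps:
O = -6/5 (O = 6*(-⅕) = -6/5 ≈ -1.2000)
G(W, F) = 35/33 + 54/W (G(W, F) = -35*(-1/33) + 54/W = 35/33 + 54/W)
G(10, 65)*O = (35/33 + 54/10)*(-6/5) = (35/33 + 54*(⅒))*(-6/5) = (35/33 + 27/5)*(-6/5) = (1066/165)*(-6/5) = -2132/275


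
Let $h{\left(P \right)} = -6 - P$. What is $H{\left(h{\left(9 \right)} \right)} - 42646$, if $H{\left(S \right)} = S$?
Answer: $-42661$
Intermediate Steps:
$H{\left(h{\left(9 \right)} \right)} - 42646 = \left(-6 - 9\right) - 42646 = -15 - 42646 = -42661$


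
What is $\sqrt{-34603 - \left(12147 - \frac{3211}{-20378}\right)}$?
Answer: $\frac{i \sqrt{19413605260758}}{20378} \approx 216.22 i$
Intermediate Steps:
$\sqrt{-34603 - \left(12147 - \frac{3211}{-20378}\right)} = \sqrt{-34603 - \left(12147 - - \frac{3211}{20378}\right)} = \sqrt{-34603 - \frac{247534777}{20378}} = \sqrt{- \frac{952674711}{20378}} = \frac{i \sqrt{19413605260758}}{20378}$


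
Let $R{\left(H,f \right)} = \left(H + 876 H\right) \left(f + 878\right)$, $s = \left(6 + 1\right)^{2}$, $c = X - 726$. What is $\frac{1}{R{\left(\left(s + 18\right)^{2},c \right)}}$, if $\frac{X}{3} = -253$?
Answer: $- \frac{1}{2389669771} \approx -4.1847 \cdot 10^{-10}$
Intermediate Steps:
$X = -759$ ($X = 3 \left(-253\right) = -759$)
$c = -1485$ ($c = -759 - 726 = -1485$)
$s = 49$ ($s = 7^{2} = 49$)
$R{\left(H,f \right)} = 877 H \left(878 + f\right)$
$\frac{1}{R{\left(\left(s + 18\right)^{2},c \right)}} = \frac{1}{877 \left(49 + 18\right)^{2} \left(878 - 1485\right)} = \frac{1}{877 \cdot 67^{2} \left(-607\right)} = \frac{1}{877 \cdot 4489 \left(-607\right)} = \frac{1}{-2389669771} = - \frac{1}{2389669771}$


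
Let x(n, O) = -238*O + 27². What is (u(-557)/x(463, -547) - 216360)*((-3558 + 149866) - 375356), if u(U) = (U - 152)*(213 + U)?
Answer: 6487675917640192/130915 ≈ 4.9556e+10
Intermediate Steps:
x(n, O) = 729 - 238*O (x(n, O) = -238*O + 729 = 729 - 238*O)
u(U) = (-152 + U)*(213 + U)
(u(-557)/x(463, -547) - 216360)*((-3558 + 149866) - 375356) = ((-32376 + (-557)² + 61*(-557))/(729 - 238*(-547)) - 216360)*((-3558 + 149866) - 375356) = ((-32376 + 310249 - 33977)/(729 + 130186) - 216360)*(146308 - 375356) = (243896/130915 - 216360)*(-229048) = -28324525504/130915*(-229048) = 6487675917640192/130915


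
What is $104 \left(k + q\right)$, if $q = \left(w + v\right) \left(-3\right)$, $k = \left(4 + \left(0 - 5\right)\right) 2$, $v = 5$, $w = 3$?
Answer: $-2704$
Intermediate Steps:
$k = -2$ ($k = \left(4 + \left(0 - 5\right)\right) 2 = \left(4 - 5\right) 2 = \left(-1\right) 2 = -2$)
$q = -24$ ($q = \left(3 + 5\right) \left(-3\right) = 8 \left(-3\right) = -24$)
$104 \left(k + q\right) = 104 \left(-2 - 24\right) = 104 \left(-26\right) = -2704$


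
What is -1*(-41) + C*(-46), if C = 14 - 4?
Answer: -419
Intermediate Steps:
C = 10
-1*(-41) + C*(-46) = -1*(-41) + 10*(-46) = 41 - 460 = -419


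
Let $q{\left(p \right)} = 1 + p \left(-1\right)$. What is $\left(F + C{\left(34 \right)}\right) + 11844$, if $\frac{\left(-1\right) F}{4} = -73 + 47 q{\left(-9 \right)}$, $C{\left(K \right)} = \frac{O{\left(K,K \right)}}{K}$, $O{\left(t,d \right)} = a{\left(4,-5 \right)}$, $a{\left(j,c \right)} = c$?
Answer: $\frac{348699}{34} \approx 10256.0$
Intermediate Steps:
$O{\left(t,d \right)} = -5$
$q{\left(p \right)} = 1 - p$
$C{\left(K \right)} = - \frac{5}{K}$
$F = -1588$ ($F = - 4 \left(-73 + 47 \left(1 - -9\right)\right) = - 4 \left(-73 + 47 \left(1 + 9\right)\right) = - 4 \left(-73 + 47 \cdot 10\right) = - 4 \left(-73 + 470\right) = \left(-4\right) 397 = -1588$)
$\left(F + C{\left(34 \right)}\right) + 11844 = \left(-1588 - \frac{5}{34}\right) + 11844 = - \frac{53997}{34} + 11844 = \frac{348699}{34}$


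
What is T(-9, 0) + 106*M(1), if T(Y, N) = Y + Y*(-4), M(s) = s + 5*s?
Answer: 663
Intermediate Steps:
M(s) = 6*s
T(Y, N) = -3*Y (T(Y, N) = Y - 4*Y = -3*Y)
T(-9, 0) + 106*M(1) = -3*(-9) + 106*(6*1) = 27 + 106*6 = 27 + 636 = 663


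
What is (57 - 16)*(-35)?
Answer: -1435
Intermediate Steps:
(57 - 16)*(-35) = 41*(-35) = -1435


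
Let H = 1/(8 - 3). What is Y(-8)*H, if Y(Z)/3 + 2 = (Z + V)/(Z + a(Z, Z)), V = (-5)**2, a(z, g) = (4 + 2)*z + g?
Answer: -87/64 ≈ -1.3594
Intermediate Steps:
a(z, g) = g + 6*z (a(z, g) = 6*z + g = g + 6*z)
V = 25
Y(Z) = -6 + 3*(25 + Z)/(8*Z) (Y(Z) = -6 + 3*((Z + 25)/(Z + (Z + 6*Z))) = -6 + 3*((25 + Z)/(Z + 7*Z)) = -6 + 3*((25 + Z)/((8*Z))) = -6 + 3*((25 + Z)*(1/(8*Z))) = -6 + 3*((25 + Z)/(8*Z)) = -6 + 3*(25 + Z)/(8*Z))
H = 1/5 ≈ 0.20000
Y(-8)*H = ((15/8)*(5 - 3*(-8))/(-8))*(1/5) = ((15/8)*(-1/8)*(5 + 24))*(1/5) = ((15/8)*(-1/8)*29)*(1/5) = -435/64*1/5 = -87/64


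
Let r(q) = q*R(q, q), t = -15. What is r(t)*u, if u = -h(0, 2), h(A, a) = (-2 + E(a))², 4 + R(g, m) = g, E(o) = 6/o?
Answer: -285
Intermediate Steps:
R(g, m) = -4 + g
h(A, a) = (-2 + 6/a)²
r(q) = q*(-4 + q)
u = -1 (u = -4*(-3 + 2)²/2² = -4*(-1)²/4 = -4/4 = -1*1 = -1)
r(t)*u = -15*(-4 - 15)*(-1) = -15*(-19)*(-1) = 285*(-1) = -285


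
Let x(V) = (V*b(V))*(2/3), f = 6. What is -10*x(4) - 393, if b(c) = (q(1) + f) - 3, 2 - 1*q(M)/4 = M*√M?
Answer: -1739/3 ≈ -579.67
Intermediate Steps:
q(M) = 8 - 4*M^(3/2) (q(M) = 8 - 4*M*√M = 8 - 4*M^(3/2))
b(c) = 7 (b(c) = ((8 - 4*1^(3/2)) + 6) - 3 = ((8 - 4*1) + 6) - 3 = ((8 - 4) + 6) - 3 = (4 + 6) - 3 = 10 - 3 = 7)
x(V) = 14*V/3 (x(V) = (V*7)*(2/3) = (7*V)*(2*(⅓)) = (7*V)*(⅔) = 14*V/3)
-10*x(4) - 393 = -140*4/3 - 393 = -10*56/3 - 393 = -560/3 - 393 = -1739/3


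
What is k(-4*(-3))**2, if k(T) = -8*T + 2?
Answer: 8836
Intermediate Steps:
k(T) = 2 - 8*T
k(-4*(-3))**2 = (2 - (-32)*(-3))**2 = (2 - 8*12)**2 = (2 - 96)**2 = (-94)**2 = 8836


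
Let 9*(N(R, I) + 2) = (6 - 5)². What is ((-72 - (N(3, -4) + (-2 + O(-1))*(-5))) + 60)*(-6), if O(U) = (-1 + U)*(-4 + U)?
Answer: -538/3 ≈ -179.33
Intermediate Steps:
N(R, I) = -17/9 (N(R, I) = -2 + (6 - 5)²/9 = -2 + (⅑)*1² = -2 + (⅑)*1 = -2 + ⅑ = -17/9)
((-72 - (N(3, -4) + (-2 + O(-1))*(-5))) + 60)*(-6) = ((-72 - (-17/9 + (-2 + (4 + (-1)² - 5*(-1)))*(-5))) + 60)*(-6) = ((-72 - (-17/9 + (-2 + (4 + 1 + 5))*(-5))) + 60)*(-6) = ((-72 - (-17/9 + (-2 + 10)*(-5))) + 60)*(-6) = ((-72 - (-17/9 + 8*(-5))) + 60)*(-6) = ((-72 - (-17/9 - 40)) + 60)*(-6) = ((-72 - 1*(-377/9)) + 60)*(-6) = ((-72 + 377/9) + 60)*(-6) = (-271/9 + 60)*(-6) = (269/9)*(-6) = -538/3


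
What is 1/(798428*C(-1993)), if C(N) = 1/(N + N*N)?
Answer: 992514/199607 ≈ 4.9723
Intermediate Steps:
C(N) = 1/(N + N**2)
1/(798428*C(-1993)) = 1/(798428*((1/((-1993)*(1 - 1993))))) = 1/(798428*((-1/1993/(-1992)))) = 1/(798428*((-1/1993*(-1/1992)))) = 1/(798428*(1/3970056)) = (1/798428)*3970056 = 992514/199607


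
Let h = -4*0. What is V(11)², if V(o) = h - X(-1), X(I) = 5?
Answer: 25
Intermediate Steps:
h = 0
V(o) = -5 (V(o) = 0 - 1*5 = 0 - 5 = -5)
V(11)² = (-5)² = 25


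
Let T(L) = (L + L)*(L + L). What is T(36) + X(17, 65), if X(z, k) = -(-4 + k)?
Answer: 5123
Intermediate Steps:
T(L) = 4*L² (T(L) = (2*L)*(2*L) = 4*L²)
X(z, k) = 4 - k
T(36) + X(17, 65) = 4*36² + (4 - 1*65) = 4*1296 + (4 - 65) = 5184 - 61 = 5123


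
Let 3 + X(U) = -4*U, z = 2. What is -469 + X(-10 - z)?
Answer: -424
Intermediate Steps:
X(U) = -3 - 4*U
-469 + X(-10 - z) = -469 + (-3 - 4*(-10 - 1*2)) = -469 + (-3 - 4*(-10 - 2)) = -469 + (-3 - 4*(-12)) = -469 + (-3 + 48) = -469 + 45 = -424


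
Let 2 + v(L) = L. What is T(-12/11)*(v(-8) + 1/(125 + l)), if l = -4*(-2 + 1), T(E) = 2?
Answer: -2578/129 ≈ -19.984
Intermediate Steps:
v(L) = -2 + L
l = 4 (l = -4*(-1) = 4)
T(-12/11)*(v(-8) + 1/(125 + l)) = 2*((-2 - 8) + 1/(125 + 4)) = 2*(-10 + 1/129) = 2*(-1289/129) = -2578/129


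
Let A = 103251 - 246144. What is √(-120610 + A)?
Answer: I*√263503 ≈ 513.33*I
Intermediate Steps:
A = -142893
√(-120610 + A) = √(-120610 - 142893) = √(-263503) = I*√263503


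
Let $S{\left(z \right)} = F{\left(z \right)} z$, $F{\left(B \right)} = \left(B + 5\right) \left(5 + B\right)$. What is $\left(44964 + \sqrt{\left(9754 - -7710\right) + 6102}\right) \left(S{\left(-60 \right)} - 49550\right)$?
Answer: $-10388932200 - 231050 \sqrt{23566} \approx -1.0424 \cdot 10^{10}$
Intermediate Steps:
$F{\left(B \right)} = \left(5 + B\right)^{2}$ ($F{\left(B \right)} = \left(5 + B\right) \left(5 + B\right) = \left(5 + B\right)^{2}$)
$S{\left(z \right)} = z \left(5 + z\right)^{2}$ ($S{\left(z \right)} = \left(5 + z\right)^{2} z = z \left(5 + z\right)^{2}$)
$\left(44964 + \sqrt{\left(9754 - -7710\right) + 6102}\right) \left(S{\left(-60 \right)} - 49550\right) = \left(44964 + \sqrt{\left(9754 - -7710\right) + 6102}\right) \left(- 60 \left(5 - 60\right)^{2} - 49550\right) = \left(44964 + \sqrt{\left(9754 + 7710\right) + 6102}\right) \left(- 60 \left(-55\right)^{2} - 49550\right) = \left(44964 + \sqrt{17464 + 6102}\right) \left(\left(-60\right) 3025 - 49550\right) = \left(44964 + \sqrt{23566}\right) \left(-181500 - 49550\right) = \left(44964 + \sqrt{23566}\right) \left(-231050\right) = -10388932200 - 231050 \sqrt{23566}$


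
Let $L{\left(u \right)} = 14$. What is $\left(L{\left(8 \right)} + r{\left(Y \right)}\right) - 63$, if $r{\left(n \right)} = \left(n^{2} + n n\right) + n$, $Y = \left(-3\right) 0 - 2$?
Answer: $-43$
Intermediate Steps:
$Y = -2$ ($Y = 0 - 2 = -2$)
$r{\left(n \right)} = n + 2 n^{2}$ ($r{\left(n \right)} = \left(n^{2} + n^{2}\right) + n = 2 n^{2} + n = n + 2 n^{2}$)
$\left(L{\left(8 \right)} + r{\left(Y \right)}\right) - 63 = \left(14 - 2 \left(1 + 2 \left(-2\right)\right)\right) - 63 = \left(14 - 2 \left(1 - 4\right)\right) - 63 = \left(14 - -6\right) - 63 = \left(14 + 6\right) - 63 = 20 - 63 = -43$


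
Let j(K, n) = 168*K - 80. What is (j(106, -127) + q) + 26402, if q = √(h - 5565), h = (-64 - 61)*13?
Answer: 44130 + I*√7190 ≈ 44130.0 + 84.794*I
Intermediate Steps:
j(K, n) = -80 + 168*K
h = -1625 (h = -125*13 = -1625)
q = I*√7190 (q = √(-1625 - 5565) = √(-7190) = I*√7190 ≈ 84.794*I)
(j(106, -127) + q) + 26402 = ((-80 + 168*106) + I*√7190) + 26402 = ((-80 + 17808) + I*√7190) + 26402 = (17728 + I*√7190) + 26402 = 44130 + I*√7190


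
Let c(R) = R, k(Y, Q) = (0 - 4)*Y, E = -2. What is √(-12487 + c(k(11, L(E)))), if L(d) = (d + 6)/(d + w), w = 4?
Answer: I*√12531 ≈ 111.94*I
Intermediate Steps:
L(d) = (6 + d)/(4 + d) (L(d) = (d + 6)/(d + 4) = (6 + d)/(4 + d))
k(Y, Q) = -4*Y
√(-12487 + c(k(11, L(E)))) = √(-12487 - 4*11) = √(-12487 - 44) = √(-12531) = I*√12531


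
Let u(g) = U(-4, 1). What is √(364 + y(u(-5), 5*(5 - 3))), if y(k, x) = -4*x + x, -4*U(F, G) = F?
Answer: √334 ≈ 18.276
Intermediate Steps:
U(F, G) = -F/4
u(g) = 1 (u(g) = -¼*(-4) = 1)
y(k, x) = -3*x
√(364 + y(u(-5), 5*(5 - 3))) = √(364 - 15*(5 - 3)) = √(364 - 15*2) = √(364 - 3*10) = √(364 - 30) = √334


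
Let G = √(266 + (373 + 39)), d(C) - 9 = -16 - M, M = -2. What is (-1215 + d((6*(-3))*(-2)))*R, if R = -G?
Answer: 1220*√678 ≈ 31767.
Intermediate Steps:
d(C) = -5 (d(C) = 9 + (-16 - 1*(-2)) = 9 + (-16 + 2) = 9 - 14 = -5)
G = √678 (G = √(266 + 412) = √678 ≈ 26.038)
R = -√678 ≈ -26.038
(-1215 + d((6*(-3))*(-2)))*R = (-1215 - 5)*(-√678) = -(-1220)*√678 = 1220*√678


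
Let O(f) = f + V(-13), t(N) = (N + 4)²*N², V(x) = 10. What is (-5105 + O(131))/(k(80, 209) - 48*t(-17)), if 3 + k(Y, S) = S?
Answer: 2482/1172081 ≈ 0.0021176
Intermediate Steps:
k(Y, S) = -3 + S
t(N) = N²*(4 + N)² (t(N) = (4 + N)²*N² = N²*(4 + N)²)
O(f) = 10 + f (O(f) = f + 10 = 10 + f)
(-5105 + O(131))/(k(80, 209) - 48*t(-17)) = (-5105 + (10 + 131))/((-3 + 209) - 48*(-17)²*(4 - 17)²) = (-5105 + 141)/(206 - 13872*(-13)²) = -4964/(206 - 13872*169) = -4964/(206 - 48*48841) = -4964/(206 - 2344368) = -4964/(-2344162) = -4964*(-1/2344162) = 2482/1172081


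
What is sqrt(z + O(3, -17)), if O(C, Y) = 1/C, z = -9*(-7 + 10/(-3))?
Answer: 2*sqrt(210)/3 ≈ 9.6609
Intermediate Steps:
z = 93 (z = -9*(-7 + 10*(-1/3)) = -9*(-7 - 10/3) = -9*(-31/3) = 93)
sqrt(z + O(3, -17)) = sqrt(93 + 1/3) = sqrt(280/3) = 2*sqrt(210)/3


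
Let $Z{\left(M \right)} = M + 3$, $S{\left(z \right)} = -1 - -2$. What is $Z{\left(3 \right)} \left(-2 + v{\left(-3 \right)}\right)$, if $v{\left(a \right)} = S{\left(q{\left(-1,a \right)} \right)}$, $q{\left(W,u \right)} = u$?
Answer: $-6$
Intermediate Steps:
$S{\left(z \right)} = 1$ ($S{\left(z \right)} = -1 + 2 = 1$)
$Z{\left(M \right)} = 3 + M$
$v{\left(a \right)} = 1$
$Z{\left(3 \right)} \left(-2 + v{\left(-3 \right)}\right) = \left(3 + 3\right) \left(-2 + 1\right) = 6 \left(-1\right) = -6$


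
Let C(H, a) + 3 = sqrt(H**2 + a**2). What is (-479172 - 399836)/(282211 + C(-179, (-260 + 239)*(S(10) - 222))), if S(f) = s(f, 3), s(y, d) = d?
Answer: -124031544832/39810086211 + 439504*sqrt(21182842)/39810086211 ≈ -3.0648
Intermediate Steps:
S(f) = 3
C(H, a) = -3 + sqrt(H**2 + a**2)
(-479172 - 399836)/(282211 + C(-179, (-260 + 239)*(S(10) - 222))) = (-479172 - 399836)/(282211 + (-3 + sqrt((-179)**2 + ((-260 + 239)*(3 - 222))**2))) = -879008/(282211 + (-3 + sqrt(32041 + (-21*(-219))**2))) = -879008/(282211 + (-3 + sqrt(32041 + 4599**2))) = -879008/(282211 + (-3 + sqrt(32041 + 21150801))) = -879008/(282211 + (-3 + sqrt(21182842))) = -879008/(282208 + sqrt(21182842))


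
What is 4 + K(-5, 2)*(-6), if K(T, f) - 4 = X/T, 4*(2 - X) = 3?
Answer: -37/2 ≈ -18.500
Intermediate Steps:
X = 5/4 (X = 2 - ¼*3 = 2 - ¾ = 5/4 ≈ 1.2500)
K(T, f) = 4 + 5/(4*T)
4 + K(-5, 2)*(-6) = 4 + (4 + (5/4)/(-5))*(-6) = 4 + (4 + (5/4)*(-⅕))*(-6) = 4 + (4 - ¼)*(-6) = 4 + (15/4)*(-6) = 4 - 45/2 = -37/2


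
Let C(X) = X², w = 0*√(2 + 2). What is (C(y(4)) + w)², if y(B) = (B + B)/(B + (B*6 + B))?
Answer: 1/256 ≈ 0.0039063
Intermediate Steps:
w = 0 (w = 0*√4 = 0*2 = 0)
y(B) = ¼ (y(B) = (2*B)/(B + (6*B + B)) = (2*B)/(B + 7*B) = (2*B)/((8*B)) = (2*B)*(1/(8*B)) = ¼)
(C(y(4)) + w)² = ((¼)² + 0)² = (1/16 + 0)² = (1/16)² = 1/256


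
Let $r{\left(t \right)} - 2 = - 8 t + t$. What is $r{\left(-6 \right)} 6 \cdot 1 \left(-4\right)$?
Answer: $-1056$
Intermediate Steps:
$r{\left(t \right)} = 2 - 7 t$ ($r{\left(t \right)} = 2 + \left(- 8 t + t\right) = 2 - 7 t$)
$r{\left(-6 \right)} 6 \cdot 1 \left(-4\right) = \left(2 - -42\right) 6 \cdot 1 \left(-4\right) = \left(2 + 42\right) 6 \left(-4\right) = 44 \left(-24\right) = -1056$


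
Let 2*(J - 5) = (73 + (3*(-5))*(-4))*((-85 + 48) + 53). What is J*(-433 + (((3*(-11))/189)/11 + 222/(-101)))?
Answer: -2960345354/6363 ≈ -4.6524e+5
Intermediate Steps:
J = 1069 (J = 5 + ((73 + (3*(-5))*(-4))*((-85 + 48) + 53))/2 = 5 + ((73 - 15*(-4))*(-37 + 53))/2 = 5 + ((73 + 60)*16)/2 = 5 + (133*16)/2 = 5 + (½)*2128 = 5 + 1064 = 1069)
J*(-433 + (((3*(-11))/189)/11 + 222/(-101))) = 1069*(-433 + (((3*(-11))/189)/11 + 222/(-101))) = 1069*(-433 + (-33*1/189*(1/11) + 222*(-1/101))) = 1069*(-433 + (-11/63*1/11 - 222/101)) = 1069*(-433 + (-1/63 - 222/101)) = 1069*(-433 - 14087/6363) = 1069*(-2769266/6363) = -2960345354/6363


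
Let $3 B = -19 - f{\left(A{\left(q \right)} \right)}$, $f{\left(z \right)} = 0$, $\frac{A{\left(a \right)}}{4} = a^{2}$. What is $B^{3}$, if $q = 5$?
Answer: $- \frac{6859}{27} \approx -254.04$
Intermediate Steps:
$A{\left(a \right)} = 4 a^{2}$
$B = - \frac{19}{3}$ ($B = \frac{-19 - 0}{3} = \frac{-19 + 0}{3} = \frac{1}{3} \left(-19\right) = - \frac{19}{3} \approx -6.3333$)
$B^{3} = \left(- \frac{19}{3}\right)^{3} = - \frac{6859}{27}$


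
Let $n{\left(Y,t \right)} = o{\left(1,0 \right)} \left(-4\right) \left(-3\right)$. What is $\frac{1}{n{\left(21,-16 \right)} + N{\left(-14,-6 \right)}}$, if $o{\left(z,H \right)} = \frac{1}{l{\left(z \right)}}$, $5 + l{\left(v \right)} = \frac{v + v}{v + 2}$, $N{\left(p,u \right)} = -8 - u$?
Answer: $- \frac{13}{62} \approx -0.20968$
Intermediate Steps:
$l{\left(v \right)} = -5 + \frac{2 v}{2 + v}$ ($l{\left(v \right)} = -5 + \frac{v + v}{v + 2} = -5 + \frac{2 v}{2 + v}$)
$o{\left(z,H \right)} = \frac{2 + z}{-10 - 3 z}$ ($o{\left(z,H \right)} = \frac{1}{\frac{1}{2 + z} \left(-10 - 3 z\right)} = \frac{2 + z}{-10 - 3 z}$)
$n{\left(Y,t \right)} = - \frac{36}{13}$ ($n{\left(Y,t \right)} = \frac{-2 - 1}{10 + 3 \cdot 1} \left(-4\right) \left(-3\right) = \frac{-2 - 1}{10 + 3} \left(-4\right) \left(-3\right) = \frac{1}{13} \left(-3\right) \left(-4\right) \left(-3\right) = \left(- \frac{3}{13}\right) \left(-4\right) \left(-3\right) = \frac{12}{13} \left(-3\right) = - \frac{36}{13}$)
$\frac{1}{n{\left(21,-16 \right)} + N{\left(-14,-6 \right)}} = \frac{1}{- \frac{36}{13} - 2} = \frac{1}{- \frac{62}{13}} = - \frac{13}{62}$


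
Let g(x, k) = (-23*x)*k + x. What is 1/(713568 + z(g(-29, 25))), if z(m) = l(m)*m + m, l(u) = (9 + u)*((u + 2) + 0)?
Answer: 1/4615477766454 ≈ 2.1666e-13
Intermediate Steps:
l(u) = (2 + u)*(9 + u) (l(u) = (9 + u)*((2 + u) + 0) = (9 + u)*(2 + u) = (2 + u)*(9 + u))
g(x, k) = x - 23*k*x (g(x, k) = -23*k*x + x = x - 23*k*x)
z(m) = m + m*(18 + m**2 + 11*m) (z(m) = (18 + m**2 + 11*m)*m + m = m*(18 + m**2 + 11*m) + m = m + m*(18 + m**2 + 11*m))
1/(713568 + z(g(-29, 25))) = 1/(713568 + (-29*(1 - 23*25))*(19 + (-29*(1 - 23*25))**2 + 11*(-29*(1 - 23*25)))) = 1/(713568 + (-29*(1 - 575))*(19 + (-29*(1 - 575))**2 + 11*(-29*(1 - 575)))) = 1/(713568 + (-29*(-574))*(19 + (-29*(-574))**2 + 11*(-29*(-574)))) = 1/(713568 + 16646*(19 + 16646**2 + 11*16646)) = 1/(713568 + 16646*(19 + 277089316 + 183106)) = 1/(713568 + 16646*277272441) = 1/(713568 + 4615477052886) = 1/4615477766454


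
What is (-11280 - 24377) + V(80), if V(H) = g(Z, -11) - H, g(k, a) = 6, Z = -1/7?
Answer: -35731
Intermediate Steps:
Z = -⅐ (Z = -1*⅐ = -⅐ ≈ -0.14286)
V(H) = 6 - H
(-11280 - 24377) + V(80) = (-11280 - 24377) + (6 - 1*80) = -35657 + (6 - 80) = -35657 - 74 = -35731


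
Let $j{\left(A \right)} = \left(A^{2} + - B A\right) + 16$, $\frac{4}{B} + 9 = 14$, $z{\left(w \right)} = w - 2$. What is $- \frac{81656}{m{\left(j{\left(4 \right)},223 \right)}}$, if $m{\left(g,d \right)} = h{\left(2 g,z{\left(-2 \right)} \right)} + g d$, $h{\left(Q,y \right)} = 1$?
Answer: $- \frac{408280}{32117} \approx -12.712$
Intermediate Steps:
$z{\left(w \right)} = -2 + w$
$B = \frac{4}{5}$ ($B = \frac{4}{-9 + 14} = \frac{4}{5} \approx 0.8$)
$j{\left(A \right)} = 16 + A^{2} - \frac{4 A}{5}$ ($j{\left(A \right)} = \left(A^{2} + \left(-1\right) \frac{4}{5} A\right) + 16 = \left(A^{2} - \frac{4 A}{5}\right) + 16 = 16 + A^{2} - \frac{4 A}{5}$)
$m{\left(g,d \right)} = 1 + d g$ ($m{\left(g,d \right)} = 1 + g d = 1 + d g$)
$- \frac{81656}{m{\left(j{\left(4 \right)},223 \right)}} = - \frac{81656}{1 + 223 \left(16 + 4^{2} - \frac{16}{5}\right)} = - \frac{81656}{1 + 223 \left(16 + 16 - \frac{16}{5}\right)} = - \frac{81656}{1 + 223 \cdot \frac{144}{5}} = - \frac{81656}{1 + \frac{32112}{5}} = - \frac{81656}{\frac{32117}{5}} = \left(-81656\right) \frac{5}{32117} = - \frac{408280}{32117}$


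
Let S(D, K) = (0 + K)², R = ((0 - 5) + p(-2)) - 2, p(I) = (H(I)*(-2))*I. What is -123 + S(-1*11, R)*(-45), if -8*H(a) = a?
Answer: -1743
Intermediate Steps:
H(a) = -a/8
p(I) = I²/4 (p(I) = (-I/8*(-2))*I = (I/4)*I = I²/4)
R = -6 (R = ((0 - 5) + (¼)*(-2)²) - 2 = (-5 + (¼)*4) - 2 = (-5 + 1) - 2 = -4 - 2 = -6)
S(D, K) = K²
-123 + S(-1*11, R)*(-45) = -123 + (-6)²*(-45) = -123 + 36*(-45) = -123 - 1620 = -1743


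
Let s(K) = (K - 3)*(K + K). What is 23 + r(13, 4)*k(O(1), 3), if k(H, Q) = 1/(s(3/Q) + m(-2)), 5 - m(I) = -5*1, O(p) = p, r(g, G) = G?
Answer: 71/3 ≈ 23.667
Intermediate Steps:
m(I) = 10 (m(I) = 5 - (-5) = 5 - 1*(-5) = 5 + 5 = 10)
s(K) = 2*K*(-3 + K) (s(K) = (-3 + K)*(2*K) = 2*K*(-3 + K))
k(H, Q) = 1/(10 + 6*(-3 + 3/Q)/Q) (k(H, Q) = 1/(2*(3/Q)*(-3 + 3/Q) + 10) = 1/(6*(-3 + 3/Q)/Q + 10) = 1/(10 + 6*(-3 + 3/Q)/Q))
23 + r(13, 4)*k(O(1), 3) = 23 + 4*((½)*3²/(9 - 9*3 + 5*3²)) = 23 + 4*((½)*9/(9 - 27 + 5*9)) = 23 + 4*((½)*9/(9 - 27 + 45)) = 23 + 4*((½)*9/27) = 23 + 4*((½)*9*(1/27)) = 23 + 4*(⅙) = 23 + ⅔ = 71/3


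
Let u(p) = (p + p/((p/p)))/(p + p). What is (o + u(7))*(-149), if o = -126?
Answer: 18625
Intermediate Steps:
u(p) = 1 (u(p) = (p + p/1)/((2*p)) = (p + p*1)*(1/(2*p)) = (p + p)*(1/(2*p)) = (2*p)*(1/(2*p)) = 1)
(o + u(7))*(-149) = (-126 + 1)*(-149) = -125*(-149) = 18625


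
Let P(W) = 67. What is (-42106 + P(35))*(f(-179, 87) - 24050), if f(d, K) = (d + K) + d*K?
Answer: 1669578885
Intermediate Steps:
f(d, K) = K + d + K*d (f(d, K) = (K + d) + K*d = K + d + K*d)
(-42106 + P(35))*(f(-179, 87) - 24050) = (-42106 + 67)*((87 - 179 + 87*(-179)) - 24050) = -42039*((87 - 179 - 15573) - 24050) = -42039*(-15665 - 24050) = -42039*(-39715) = 1669578885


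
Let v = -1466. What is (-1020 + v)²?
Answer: 6180196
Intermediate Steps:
(-1020 + v)² = (-1020 - 1466)² = (-2486)² = 6180196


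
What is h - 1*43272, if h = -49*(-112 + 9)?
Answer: -38225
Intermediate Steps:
h = 5047 (h = -49*(-103) = 5047)
h - 1*43272 = 5047 - 1*43272 = 5047 - 43272 = -38225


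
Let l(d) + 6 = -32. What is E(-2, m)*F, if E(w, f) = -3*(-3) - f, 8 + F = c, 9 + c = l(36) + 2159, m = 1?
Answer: 16832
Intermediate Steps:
l(d) = -38 (l(d) = -6 - 32 = -38)
c = 2112 (c = -9 + (-38 + 2159) = -9 + 2121 = 2112)
F = 2104 (F = -8 + 2112 = 2104)
E(w, f) = 9 - f
E(-2, m)*F = (9 - 1*1)*2104 = (9 - 1)*2104 = 8*2104 = 16832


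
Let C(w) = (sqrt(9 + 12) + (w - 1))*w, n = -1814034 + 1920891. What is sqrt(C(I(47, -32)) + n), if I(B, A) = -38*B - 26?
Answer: sqrt(3392013 - 1812*sqrt(21)) ≈ 1839.5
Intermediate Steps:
n = 106857
I(B, A) = -26 - 38*B
C(w) = w*(-1 + w + sqrt(21)) (C(w) = (sqrt(21) + (-1 + w))*w = (-1 + w + sqrt(21))*w = w*(-1 + w + sqrt(21)))
sqrt(C(I(47, -32)) + n) = sqrt((-26 - 38*47)*(-1 + (-26 - 38*47) + sqrt(21)) + 106857) = sqrt((-26 - 1786)*(-1 + (-26 - 1786) + sqrt(21)) + 106857) = sqrt(-1812*(-1 - 1812 + sqrt(21)) + 106857) = sqrt(-1812*(-1813 + sqrt(21)) + 106857) = sqrt((3285156 - 1812*sqrt(21)) + 106857) = sqrt(3392013 - 1812*sqrt(21))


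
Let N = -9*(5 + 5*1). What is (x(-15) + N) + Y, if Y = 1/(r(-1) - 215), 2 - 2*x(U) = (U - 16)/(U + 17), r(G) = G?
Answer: -17551/216 ≈ -81.255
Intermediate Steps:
N = -90 (N = -9*(5 + 5) = -9*10 = -90)
x(U) = 1 - (-16 + U)/(2*(17 + U)) (x(U) = 1 - (U - 16)/(2*(U + 17)) = 1 - (-16 + U)/(2*(17 + U)))
Y = -1/216 (Y = 1/(-1 - 215) = 1/(-216) = -1/216 ≈ -0.0046296)
(x(-15) + N) + Y = ((50 - 15)/(2*(17 - 15)) - 90) - 1/216 = ((½)*35/2 - 90) - 1/216 = ((½)*(½)*35 - 90) - 1/216 = (35/4 - 90) - 1/216 = -325/4 - 1/216 = -17551/216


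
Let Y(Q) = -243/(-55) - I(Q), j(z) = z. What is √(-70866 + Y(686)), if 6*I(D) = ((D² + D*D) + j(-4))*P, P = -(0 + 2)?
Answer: √6612074535/165 ≈ 492.82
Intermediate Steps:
P = -2 (P = -1*2 = -2)
I(D) = 4/3 - 2*D²/3 (I(D) = (((D² + D*D) - 4)*(-2))/6 = (((D² + D²) - 4)*(-2))/6 = ((2*D² - 4)*(-2))/6 = ((-4 + 2*D²)*(-2))/6 = (8 - 4*D²)/6 = 4/3 - 2*D²/3)
Y(Q) = 509/165 + 2*Q²/3 (Y(Q) = -243/(-55) - (4/3 - 2*Q²/3) = -243*(-1/55) + (-4/3 + 2*Q²/3) = 243/55 + (-4/3 + 2*Q²/3) = 509/165 + 2*Q²/3)
√(-70866 + Y(686)) = √(-70866 + (509/165 + (⅔)*686²)) = √(-70866 + (509/165 + (⅔)*470596)) = √(-70866 + (509/165 + 941192/3)) = √(-70866 + 51766069/165) = √(40073179/165) = √6612074535/165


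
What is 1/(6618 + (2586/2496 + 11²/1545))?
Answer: 642720/4254237191 ≈ 0.00015108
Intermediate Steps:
1/(6618 + (2586/2496 + 11²/1545)) = 1/(6618 + (2586*(1/2496) + 121*(1/1545))) = 1/(6618 + (431/416 + 121/1545)) = 1/(6618 + 716231/642720) = 1/(4254237191/642720) = 642720/4254237191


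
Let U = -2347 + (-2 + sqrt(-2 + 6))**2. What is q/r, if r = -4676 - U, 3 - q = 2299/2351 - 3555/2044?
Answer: -18074981/11191879076 ≈ -0.0016150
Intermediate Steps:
U = -2347 (U = -2347 + (-2 + sqrt(4))**2 = -2347 + (-2 + 2)**2 = -2347 + 0**2 = -2347 + 0 = -2347)
q = 18074981/4805444 (q = 3 - (2299/2351 - 3555/2044) = 3 - 1*(-3658649/4805444) = 3 + 3658649/4805444 = 18074981/4805444 ≈ 3.7614)
r = -2329 (r = -4676 - 1*(-2347) = -4676 + 2347 = -2329)
q/r = (18074981/4805444)/(-2329) = (18074981/4805444)*(-1/2329) = -18074981/11191879076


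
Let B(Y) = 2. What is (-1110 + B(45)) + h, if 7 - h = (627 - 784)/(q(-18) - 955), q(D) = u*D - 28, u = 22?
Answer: -1518436/1379 ≈ -1101.1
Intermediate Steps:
q(D) = -28 + 22*D (q(D) = 22*D - 28 = -28 + 22*D)
h = 9496/1379 (h = 7 - (627 - 784)/((-28 + 22*(-18)) - 955) = 7 - (-157)/((-28 - 396) - 955) = 7 - (-157)/(-424 - 955) = 7 - (-157)/(-1379) = 7 - (-157)*(-1)/1379 = 7 - 1*157/1379 = 7 - 157/1379 = 9496/1379 ≈ 6.8861)
(-1110 + B(45)) + h = (-1110 + 2) + 9496/1379 = -1108 + 9496/1379 = -1518436/1379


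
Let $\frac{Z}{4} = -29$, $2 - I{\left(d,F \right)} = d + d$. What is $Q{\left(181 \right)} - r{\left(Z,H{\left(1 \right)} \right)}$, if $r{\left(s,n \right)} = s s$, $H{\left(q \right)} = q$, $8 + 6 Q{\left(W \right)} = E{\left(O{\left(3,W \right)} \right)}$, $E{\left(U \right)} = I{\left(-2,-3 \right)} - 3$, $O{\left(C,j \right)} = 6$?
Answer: $- \frac{80741}{6} \approx -13457.0$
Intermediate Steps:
$I{\left(d,F \right)} = 2 - 2 d$ ($I{\left(d,F \right)} = 2 - \left(d + d\right) = 2 - 2 d$)
$E{\left(U \right)} = 3$ ($E{\left(U \right)} = \left(2 - -4\right) - 3 = \left(2 + 4\right) - 3 = 6 - 3 = 3$)
$Q{\left(W \right)} = - \frac{5}{6}$ ($Q{\left(W \right)} = - \frac{4}{3} + \frac{1}{6} \cdot 3 = - \frac{4}{3} + \frac{1}{2} = - \frac{5}{6}$)
$Z = -116$ ($Z = 4 \left(-29\right) = -116$)
$r{\left(s,n \right)} = s^{2}$
$Q{\left(181 \right)} - r{\left(Z,H{\left(1 \right)} \right)} = - \frac{5}{6} - \left(-116\right)^{2} = - \frac{5}{6} - 13456 = - \frac{80741}{6}$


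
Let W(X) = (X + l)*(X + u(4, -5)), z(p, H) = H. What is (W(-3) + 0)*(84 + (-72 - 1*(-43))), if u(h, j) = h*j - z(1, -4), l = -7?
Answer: 10450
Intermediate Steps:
u(h, j) = 4 + h*j (u(h, j) = h*j - 1*(-4) = h*j + 4 = 4 + h*j)
W(X) = (-16 + X)*(-7 + X) (W(X) = (X - 7)*(X + (4 + 4*(-5))) = (-7 + X)*(X + (4 - 20)) = (-7 + X)*(X - 16) = (-7 + X)*(-16 + X) = (-16 + X)*(-7 + X))
(W(-3) + 0)*(84 + (-72 - 1*(-43))) = ((112 + (-3)² - 23*(-3)) + 0)*(84 + (-72 - 1*(-43))) = ((112 + 9 + 69) + 0)*(84 + (-72 + 43)) = (190 + 0)*(84 - 29) = 190*55 = 10450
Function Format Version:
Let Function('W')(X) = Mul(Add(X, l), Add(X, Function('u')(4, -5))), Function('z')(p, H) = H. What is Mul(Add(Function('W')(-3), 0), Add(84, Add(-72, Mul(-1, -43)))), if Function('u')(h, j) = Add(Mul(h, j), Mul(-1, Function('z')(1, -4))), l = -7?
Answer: 10450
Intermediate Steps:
Function('u')(h, j) = Add(4, Mul(h, j)) (Function('u')(h, j) = Add(Mul(h, j), Mul(-1, -4)) = Add(Mul(h, j), 4) = Add(4, Mul(h, j)))
Function('W')(X) = Mul(Add(-16, X), Add(-7, X)) (Function('W')(X) = Mul(Add(X, -7), Add(X, Add(4, Mul(4, -5)))) = Mul(Add(-7, X), Add(X, Add(4, -20))) = Mul(Add(-7, X), Add(X, -16)) = Mul(Add(-7, X), Add(-16, X)) = Mul(Add(-16, X), Add(-7, X)))
Mul(Add(Function('W')(-3), 0), Add(84, Add(-72, Mul(-1, -43)))) = Mul(Add(Add(112, Pow(-3, 2), Mul(-23, -3)), 0), Add(84, Add(-72, Mul(-1, -43)))) = Mul(Add(Add(112, 9, 69), 0), Add(84, Add(-72, 43))) = Mul(Add(190, 0), Add(84, -29)) = Mul(190, 55) = 10450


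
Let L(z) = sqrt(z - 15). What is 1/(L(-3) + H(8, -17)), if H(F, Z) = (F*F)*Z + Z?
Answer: -1105/1221043 - 3*I*sqrt(2)/1221043 ≈ -0.00090496 - 3.4746e-6*I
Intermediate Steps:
H(F, Z) = Z + Z*F**2 (H(F, Z) = F**2*Z + Z = Z*F**2 + Z = Z + Z*F**2)
L(z) = sqrt(-15 + z)
1/(L(-3) + H(8, -17)) = 1/(sqrt(-15 - 3) - 17*(1 + 8**2)) = 1/(sqrt(-18) - 17*(1 + 64)) = 1/(3*I*sqrt(2) - 17*65) = 1/(3*I*sqrt(2) - 1105) = 1/(-1105 + 3*I*sqrt(2))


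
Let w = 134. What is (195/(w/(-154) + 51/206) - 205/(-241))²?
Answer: 22106355857935969/226552200625 ≈ 97577.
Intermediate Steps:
(195/(w/(-154) + 51/206) - 205/(-241))² = (195/(134/(-154) + 51/206) - 205/(-241))² = (195/(134*(-1/154) + 51*(1/206)) - 205*(-1/241))² = (195/(-67/77 + 51/206) + 205/241)² = (195/(-9875/15862) + 205/241)² = (195*(-15862/9875) + 205/241)² = (-618618/1975 + 205/241)² = (-148682063/475975)² = 22106355857935969/226552200625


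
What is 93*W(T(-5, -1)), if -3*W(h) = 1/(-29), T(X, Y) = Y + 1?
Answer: 31/29 ≈ 1.0690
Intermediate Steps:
T(X, Y) = 1 + Y
W(h) = 1/87 (W(h) = -⅓/(-29) = -⅓*(-1/29) = 1/87)
93*W(T(-5, -1)) = 93*(1/87) = 31/29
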